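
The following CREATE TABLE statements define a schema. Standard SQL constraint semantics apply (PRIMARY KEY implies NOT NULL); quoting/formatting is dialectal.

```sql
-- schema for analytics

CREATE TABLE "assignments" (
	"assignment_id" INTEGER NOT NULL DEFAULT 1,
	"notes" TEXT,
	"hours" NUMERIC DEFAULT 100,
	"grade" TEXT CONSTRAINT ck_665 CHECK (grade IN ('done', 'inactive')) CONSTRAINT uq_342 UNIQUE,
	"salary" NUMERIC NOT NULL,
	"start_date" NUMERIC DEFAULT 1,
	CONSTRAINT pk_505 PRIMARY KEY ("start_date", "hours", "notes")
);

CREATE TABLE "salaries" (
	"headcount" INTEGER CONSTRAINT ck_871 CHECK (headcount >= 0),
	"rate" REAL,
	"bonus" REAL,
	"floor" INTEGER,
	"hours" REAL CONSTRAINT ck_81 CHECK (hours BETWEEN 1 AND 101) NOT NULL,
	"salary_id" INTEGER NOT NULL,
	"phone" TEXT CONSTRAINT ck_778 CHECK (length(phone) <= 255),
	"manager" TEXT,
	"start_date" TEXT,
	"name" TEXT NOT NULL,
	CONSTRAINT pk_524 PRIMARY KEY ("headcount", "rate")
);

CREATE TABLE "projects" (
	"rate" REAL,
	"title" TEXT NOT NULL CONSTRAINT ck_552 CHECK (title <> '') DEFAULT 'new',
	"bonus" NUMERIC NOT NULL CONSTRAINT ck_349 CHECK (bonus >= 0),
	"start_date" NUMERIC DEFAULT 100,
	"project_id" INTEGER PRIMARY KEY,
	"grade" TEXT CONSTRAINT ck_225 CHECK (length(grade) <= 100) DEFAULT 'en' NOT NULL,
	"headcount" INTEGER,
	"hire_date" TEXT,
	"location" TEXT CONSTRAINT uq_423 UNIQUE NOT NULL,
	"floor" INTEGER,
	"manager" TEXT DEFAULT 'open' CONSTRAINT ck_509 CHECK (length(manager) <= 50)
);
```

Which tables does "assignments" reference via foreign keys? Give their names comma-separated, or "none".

No column in assignments has a REFERENCES clause.

none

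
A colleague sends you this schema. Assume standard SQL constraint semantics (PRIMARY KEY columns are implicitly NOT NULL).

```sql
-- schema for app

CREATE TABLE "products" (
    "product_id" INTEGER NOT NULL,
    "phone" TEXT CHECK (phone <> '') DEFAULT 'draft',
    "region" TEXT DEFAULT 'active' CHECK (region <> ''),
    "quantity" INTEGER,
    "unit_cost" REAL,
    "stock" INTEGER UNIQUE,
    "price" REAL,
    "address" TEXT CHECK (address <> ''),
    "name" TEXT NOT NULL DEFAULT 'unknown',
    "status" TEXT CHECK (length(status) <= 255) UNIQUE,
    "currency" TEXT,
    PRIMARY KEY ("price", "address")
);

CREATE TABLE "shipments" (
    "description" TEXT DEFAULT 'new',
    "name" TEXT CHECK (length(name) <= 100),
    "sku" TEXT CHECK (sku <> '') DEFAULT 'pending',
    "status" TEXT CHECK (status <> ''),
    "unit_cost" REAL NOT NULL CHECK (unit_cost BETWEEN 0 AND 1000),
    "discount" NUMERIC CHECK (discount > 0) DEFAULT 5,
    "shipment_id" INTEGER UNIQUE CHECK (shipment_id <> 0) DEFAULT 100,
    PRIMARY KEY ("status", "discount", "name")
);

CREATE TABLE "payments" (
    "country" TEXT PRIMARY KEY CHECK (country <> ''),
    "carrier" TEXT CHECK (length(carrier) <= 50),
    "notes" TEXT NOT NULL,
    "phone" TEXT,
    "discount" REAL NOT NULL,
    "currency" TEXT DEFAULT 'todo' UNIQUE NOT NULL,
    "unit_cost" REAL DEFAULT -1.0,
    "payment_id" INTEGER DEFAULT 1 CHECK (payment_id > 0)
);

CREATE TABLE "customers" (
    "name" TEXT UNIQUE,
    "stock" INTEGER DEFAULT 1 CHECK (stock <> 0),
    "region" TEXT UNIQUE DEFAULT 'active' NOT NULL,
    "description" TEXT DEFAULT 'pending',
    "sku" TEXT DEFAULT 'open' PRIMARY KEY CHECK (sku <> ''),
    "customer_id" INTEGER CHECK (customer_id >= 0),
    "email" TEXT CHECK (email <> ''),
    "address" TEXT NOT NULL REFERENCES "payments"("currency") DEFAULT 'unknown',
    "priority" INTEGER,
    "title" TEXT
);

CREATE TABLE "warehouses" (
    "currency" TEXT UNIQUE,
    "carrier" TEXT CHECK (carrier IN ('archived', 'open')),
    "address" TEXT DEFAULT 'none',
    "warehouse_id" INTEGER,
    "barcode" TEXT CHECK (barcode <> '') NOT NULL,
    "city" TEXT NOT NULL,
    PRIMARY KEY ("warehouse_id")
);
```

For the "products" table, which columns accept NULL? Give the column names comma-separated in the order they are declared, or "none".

- product_id: declared NOT NULL → not nullable.
- phone: CHECK does not forbid NULL (a CHECK constraint passes when its expression is NULL) → nullable.
- region: CHECK does not forbid NULL (a CHECK constraint passes when its expression is NULL) → nullable.
- quantity: no NOT NULL constraint applies → nullable.
- unit_cost: no NOT NULL constraint applies → nullable.
- stock: UNIQUE does not imply NOT NULL → nullable.
- price: part of the PRIMARY KEY, which implies NOT NULL → not nullable.
- address: part of the PRIMARY KEY, which implies NOT NULL → not nullable.
- name: declared NOT NULL → not nullable.
- status: CHECK does not forbid NULL (a CHECK constraint passes when its expression is NULL) → nullable.
- currency: no NOT NULL constraint applies → nullable.

phone, region, quantity, unit_cost, stock, status, currency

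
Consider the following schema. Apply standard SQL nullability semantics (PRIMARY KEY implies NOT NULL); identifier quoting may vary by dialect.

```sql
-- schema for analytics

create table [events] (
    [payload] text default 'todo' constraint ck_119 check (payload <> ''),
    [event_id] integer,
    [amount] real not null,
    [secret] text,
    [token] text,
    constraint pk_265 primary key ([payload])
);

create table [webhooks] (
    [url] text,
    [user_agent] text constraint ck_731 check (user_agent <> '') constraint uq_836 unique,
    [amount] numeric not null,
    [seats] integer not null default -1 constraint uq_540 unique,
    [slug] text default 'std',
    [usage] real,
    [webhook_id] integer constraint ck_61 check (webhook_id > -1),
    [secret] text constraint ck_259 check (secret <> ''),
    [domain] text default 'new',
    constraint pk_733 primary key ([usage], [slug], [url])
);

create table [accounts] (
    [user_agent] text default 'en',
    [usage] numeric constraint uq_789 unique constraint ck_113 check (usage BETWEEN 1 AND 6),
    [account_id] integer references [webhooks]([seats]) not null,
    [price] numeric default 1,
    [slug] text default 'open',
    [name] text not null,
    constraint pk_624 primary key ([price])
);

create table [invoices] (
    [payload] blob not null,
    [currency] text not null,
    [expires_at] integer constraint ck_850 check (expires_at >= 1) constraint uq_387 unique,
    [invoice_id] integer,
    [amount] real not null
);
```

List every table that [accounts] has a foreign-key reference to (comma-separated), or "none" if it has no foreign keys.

- account_id REFERENCES webhooks(seats).

webhooks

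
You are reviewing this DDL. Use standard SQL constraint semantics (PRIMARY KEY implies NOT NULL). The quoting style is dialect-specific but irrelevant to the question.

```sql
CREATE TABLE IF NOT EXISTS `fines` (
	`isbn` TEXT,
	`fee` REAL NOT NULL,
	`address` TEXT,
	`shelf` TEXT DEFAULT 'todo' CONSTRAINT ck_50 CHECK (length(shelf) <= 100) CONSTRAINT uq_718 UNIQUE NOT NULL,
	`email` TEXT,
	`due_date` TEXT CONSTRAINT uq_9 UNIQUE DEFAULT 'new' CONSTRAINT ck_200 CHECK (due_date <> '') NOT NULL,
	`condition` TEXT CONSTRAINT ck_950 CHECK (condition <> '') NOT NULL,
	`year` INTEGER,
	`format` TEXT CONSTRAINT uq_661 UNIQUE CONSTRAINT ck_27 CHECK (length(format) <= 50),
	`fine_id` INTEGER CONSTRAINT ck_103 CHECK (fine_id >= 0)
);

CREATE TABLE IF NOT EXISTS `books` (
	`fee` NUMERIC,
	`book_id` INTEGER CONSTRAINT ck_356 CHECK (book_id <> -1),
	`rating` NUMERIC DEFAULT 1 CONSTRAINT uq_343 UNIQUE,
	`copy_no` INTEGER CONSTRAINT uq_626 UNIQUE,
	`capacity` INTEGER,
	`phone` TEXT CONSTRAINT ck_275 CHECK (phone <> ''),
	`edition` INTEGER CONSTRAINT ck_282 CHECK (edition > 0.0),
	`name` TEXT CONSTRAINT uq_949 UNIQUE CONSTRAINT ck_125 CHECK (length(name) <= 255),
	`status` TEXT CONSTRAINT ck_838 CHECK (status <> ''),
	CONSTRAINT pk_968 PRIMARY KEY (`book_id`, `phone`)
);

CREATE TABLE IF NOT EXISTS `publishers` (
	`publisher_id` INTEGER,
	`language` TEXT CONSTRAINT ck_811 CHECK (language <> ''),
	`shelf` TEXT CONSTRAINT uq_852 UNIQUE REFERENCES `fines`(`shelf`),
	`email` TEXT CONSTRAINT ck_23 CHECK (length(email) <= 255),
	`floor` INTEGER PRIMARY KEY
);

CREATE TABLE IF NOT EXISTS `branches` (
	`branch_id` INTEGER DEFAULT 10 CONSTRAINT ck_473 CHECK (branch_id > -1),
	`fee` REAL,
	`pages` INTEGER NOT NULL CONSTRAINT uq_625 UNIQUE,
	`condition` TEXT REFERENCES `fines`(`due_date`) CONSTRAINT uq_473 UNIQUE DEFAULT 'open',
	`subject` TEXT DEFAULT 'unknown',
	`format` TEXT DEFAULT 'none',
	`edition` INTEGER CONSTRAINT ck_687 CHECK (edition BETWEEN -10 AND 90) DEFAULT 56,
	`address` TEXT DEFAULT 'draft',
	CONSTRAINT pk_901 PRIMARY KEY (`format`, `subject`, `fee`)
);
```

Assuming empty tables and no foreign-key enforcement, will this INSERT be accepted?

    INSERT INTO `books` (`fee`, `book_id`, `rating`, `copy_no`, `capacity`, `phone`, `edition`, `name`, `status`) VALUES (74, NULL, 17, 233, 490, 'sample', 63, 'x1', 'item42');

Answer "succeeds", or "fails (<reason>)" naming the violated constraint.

fails (NOT NULL on book_id)

book_id is explicitly set to NULL, but book_id is part of the PRIMARY KEY (implied NOT NULL).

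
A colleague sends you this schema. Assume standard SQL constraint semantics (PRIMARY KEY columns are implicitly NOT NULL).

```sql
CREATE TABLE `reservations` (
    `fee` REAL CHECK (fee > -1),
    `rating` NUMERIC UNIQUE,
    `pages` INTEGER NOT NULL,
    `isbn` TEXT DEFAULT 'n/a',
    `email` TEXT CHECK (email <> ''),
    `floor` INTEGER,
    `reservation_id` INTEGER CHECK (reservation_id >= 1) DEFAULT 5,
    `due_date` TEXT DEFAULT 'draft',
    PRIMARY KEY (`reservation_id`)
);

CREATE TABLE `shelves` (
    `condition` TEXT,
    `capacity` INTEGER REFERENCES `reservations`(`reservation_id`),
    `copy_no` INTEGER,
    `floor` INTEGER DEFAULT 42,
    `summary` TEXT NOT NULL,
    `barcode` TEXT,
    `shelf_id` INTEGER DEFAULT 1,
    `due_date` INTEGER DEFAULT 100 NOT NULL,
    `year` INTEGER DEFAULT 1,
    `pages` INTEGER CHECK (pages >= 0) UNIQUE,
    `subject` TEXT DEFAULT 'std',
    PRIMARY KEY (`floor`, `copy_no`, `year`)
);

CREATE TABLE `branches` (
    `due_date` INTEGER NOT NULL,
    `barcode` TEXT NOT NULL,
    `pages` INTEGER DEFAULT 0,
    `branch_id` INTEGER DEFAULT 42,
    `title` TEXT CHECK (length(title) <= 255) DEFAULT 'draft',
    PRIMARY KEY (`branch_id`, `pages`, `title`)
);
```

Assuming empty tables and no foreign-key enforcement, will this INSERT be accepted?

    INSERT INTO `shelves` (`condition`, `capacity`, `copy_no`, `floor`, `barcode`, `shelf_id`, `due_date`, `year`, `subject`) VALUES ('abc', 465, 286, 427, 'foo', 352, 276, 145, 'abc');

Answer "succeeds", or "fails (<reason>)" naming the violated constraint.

summary is omitted from the column list and has no DEFAULT, so it would receive NULL.
But summary is declared NOT NULL.

fails (NOT NULL on summary)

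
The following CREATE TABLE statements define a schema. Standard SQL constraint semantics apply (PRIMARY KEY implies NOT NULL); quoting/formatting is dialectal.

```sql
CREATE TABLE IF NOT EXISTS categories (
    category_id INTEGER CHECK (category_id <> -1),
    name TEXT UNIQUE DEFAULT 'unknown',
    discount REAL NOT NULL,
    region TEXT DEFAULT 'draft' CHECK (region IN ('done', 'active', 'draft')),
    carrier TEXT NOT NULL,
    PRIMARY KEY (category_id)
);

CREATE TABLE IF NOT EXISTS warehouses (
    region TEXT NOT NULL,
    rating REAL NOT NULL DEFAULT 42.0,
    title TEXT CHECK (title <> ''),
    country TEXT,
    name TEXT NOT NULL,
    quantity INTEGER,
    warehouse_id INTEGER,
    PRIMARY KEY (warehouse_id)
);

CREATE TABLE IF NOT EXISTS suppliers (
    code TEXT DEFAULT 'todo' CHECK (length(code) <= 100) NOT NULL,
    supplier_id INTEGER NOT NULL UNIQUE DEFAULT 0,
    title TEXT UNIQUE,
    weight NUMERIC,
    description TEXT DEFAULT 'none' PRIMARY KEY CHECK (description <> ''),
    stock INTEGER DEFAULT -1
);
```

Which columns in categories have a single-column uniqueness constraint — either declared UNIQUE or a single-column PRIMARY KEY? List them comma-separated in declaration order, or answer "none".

category_id, name

- category_id: single-column PRIMARY KEY → unique.
- name: declared UNIQUE → unique.
- discount: no UNIQUE or single-column PK constraint.
- region: no UNIQUE or single-column PK constraint.
- carrier: no UNIQUE or single-column PK constraint.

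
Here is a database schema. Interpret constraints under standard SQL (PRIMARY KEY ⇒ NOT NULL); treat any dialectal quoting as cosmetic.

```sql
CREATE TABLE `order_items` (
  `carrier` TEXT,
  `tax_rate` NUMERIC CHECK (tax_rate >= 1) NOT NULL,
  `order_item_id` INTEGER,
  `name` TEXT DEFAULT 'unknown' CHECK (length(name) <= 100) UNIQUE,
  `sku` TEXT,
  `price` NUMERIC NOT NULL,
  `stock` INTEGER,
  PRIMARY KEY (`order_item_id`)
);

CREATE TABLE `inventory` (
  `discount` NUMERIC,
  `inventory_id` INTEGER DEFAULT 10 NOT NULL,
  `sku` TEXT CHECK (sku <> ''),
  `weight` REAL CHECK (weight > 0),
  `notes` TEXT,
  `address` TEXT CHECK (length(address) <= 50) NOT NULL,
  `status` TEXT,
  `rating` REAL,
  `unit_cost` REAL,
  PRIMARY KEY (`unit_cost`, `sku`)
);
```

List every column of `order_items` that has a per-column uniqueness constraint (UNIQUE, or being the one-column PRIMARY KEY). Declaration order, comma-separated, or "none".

- carrier: no UNIQUE or single-column PK constraint.
- tax_rate: no UNIQUE or single-column PK constraint.
- order_item_id: single-column PRIMARY KEY → unique.
- name: declared UNIQUE → unique.
- sku: no UNIQUE or single-column PK constraint.
- price: no UNIQUE or single-column PK constraint.
- stock: no UNIQUE or single-column PK constraint.

order_item_id, name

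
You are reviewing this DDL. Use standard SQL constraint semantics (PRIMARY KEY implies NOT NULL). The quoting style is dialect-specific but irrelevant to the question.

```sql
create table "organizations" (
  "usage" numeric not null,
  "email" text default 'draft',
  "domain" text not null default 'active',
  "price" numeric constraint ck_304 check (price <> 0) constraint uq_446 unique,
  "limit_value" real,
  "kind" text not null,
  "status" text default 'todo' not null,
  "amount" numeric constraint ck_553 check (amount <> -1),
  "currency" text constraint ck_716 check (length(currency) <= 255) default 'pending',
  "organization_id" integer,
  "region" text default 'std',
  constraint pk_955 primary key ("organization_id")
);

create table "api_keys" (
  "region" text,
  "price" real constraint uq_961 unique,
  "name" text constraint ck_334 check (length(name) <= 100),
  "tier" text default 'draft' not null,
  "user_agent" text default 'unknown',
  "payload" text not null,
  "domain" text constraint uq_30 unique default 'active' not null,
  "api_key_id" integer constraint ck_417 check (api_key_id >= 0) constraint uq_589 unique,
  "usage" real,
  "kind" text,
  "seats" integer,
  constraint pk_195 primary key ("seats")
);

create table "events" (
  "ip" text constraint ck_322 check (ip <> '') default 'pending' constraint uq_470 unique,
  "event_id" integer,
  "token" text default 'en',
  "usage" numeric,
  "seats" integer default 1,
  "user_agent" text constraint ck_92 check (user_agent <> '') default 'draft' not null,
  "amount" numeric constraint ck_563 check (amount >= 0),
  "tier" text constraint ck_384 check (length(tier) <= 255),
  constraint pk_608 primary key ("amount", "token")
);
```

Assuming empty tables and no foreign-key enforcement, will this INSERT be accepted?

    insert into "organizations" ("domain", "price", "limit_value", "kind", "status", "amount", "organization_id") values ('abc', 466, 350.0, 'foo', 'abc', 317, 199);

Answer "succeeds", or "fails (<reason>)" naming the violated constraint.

usage is omitted from the column list and has no DEFAULT, so it would receive NULL.
But usage is declared NOT NULL.

fails (NOT NULL on usage)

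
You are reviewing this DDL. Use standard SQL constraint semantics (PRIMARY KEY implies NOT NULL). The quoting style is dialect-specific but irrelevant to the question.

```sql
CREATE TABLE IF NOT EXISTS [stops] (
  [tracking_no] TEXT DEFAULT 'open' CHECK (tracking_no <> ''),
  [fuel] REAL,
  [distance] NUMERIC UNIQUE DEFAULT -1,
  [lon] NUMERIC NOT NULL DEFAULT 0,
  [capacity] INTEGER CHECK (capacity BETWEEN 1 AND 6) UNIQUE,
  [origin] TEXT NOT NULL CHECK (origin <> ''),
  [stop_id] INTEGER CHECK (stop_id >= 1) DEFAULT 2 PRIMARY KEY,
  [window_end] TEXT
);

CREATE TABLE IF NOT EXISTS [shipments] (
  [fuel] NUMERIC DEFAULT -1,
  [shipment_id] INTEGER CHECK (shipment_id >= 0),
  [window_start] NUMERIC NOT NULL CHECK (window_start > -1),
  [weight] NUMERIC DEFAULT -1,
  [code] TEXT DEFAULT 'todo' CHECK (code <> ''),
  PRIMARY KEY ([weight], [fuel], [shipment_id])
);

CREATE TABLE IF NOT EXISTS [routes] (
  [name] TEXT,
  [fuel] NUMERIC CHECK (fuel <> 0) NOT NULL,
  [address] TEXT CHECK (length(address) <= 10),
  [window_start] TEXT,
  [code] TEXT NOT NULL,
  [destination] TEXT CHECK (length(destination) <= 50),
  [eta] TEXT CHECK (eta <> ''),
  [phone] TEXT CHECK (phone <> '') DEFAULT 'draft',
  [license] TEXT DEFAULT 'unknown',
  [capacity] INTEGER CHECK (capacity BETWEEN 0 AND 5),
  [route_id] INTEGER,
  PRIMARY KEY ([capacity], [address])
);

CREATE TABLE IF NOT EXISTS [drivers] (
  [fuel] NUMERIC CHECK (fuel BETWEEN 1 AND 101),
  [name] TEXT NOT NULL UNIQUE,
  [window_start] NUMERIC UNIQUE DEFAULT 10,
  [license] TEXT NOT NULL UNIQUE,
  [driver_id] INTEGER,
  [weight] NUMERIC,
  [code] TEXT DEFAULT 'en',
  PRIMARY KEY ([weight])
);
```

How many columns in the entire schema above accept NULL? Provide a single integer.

stops: 5 nullable (tracking_no, fuel, distance, capacity, window_end — PK (stop_id) and explicit NOT NULL columns excluded).
shipments: 1 nullable (code — PK (weight, fuel, shipment_id) and explicit NOT NULL columns excluded).
routes: 7 nullable (name, window_start, destination, eta, phone, license, route_id — PK (capacity, address) and explicit NOT NULL columns excluded).
drivers: 4 nullable (fuel, window_start, driver_id, code — PK (weight) and explicit NOT NULL columns excluded).
Total: 5 + 1 + 7 + 4 = 17.

17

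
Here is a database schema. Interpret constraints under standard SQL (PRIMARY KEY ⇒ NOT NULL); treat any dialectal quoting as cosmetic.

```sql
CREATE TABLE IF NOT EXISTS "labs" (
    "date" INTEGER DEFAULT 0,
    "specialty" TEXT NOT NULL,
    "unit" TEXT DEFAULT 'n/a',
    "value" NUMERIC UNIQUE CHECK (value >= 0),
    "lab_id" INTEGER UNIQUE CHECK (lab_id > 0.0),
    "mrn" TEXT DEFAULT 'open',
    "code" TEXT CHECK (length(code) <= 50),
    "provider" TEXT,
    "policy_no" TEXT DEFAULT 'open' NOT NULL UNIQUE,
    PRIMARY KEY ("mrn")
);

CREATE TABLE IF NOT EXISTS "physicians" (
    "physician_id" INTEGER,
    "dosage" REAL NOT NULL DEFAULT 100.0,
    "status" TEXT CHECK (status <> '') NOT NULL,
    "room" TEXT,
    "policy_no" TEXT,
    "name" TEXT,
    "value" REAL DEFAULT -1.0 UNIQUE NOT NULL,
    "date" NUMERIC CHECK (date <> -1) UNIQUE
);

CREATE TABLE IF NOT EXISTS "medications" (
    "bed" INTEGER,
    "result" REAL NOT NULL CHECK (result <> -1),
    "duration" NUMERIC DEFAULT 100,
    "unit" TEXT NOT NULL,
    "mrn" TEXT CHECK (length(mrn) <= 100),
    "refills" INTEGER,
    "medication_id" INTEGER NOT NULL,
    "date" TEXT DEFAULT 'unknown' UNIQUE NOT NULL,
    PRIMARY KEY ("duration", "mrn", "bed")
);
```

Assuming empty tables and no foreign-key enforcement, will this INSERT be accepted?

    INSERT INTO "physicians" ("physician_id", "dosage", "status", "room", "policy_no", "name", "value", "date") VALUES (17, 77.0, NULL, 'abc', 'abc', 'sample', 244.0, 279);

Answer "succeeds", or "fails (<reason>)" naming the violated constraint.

fails (NOT NULL on status)

status is explicitly set to NULL, but status is declared NOT NULL.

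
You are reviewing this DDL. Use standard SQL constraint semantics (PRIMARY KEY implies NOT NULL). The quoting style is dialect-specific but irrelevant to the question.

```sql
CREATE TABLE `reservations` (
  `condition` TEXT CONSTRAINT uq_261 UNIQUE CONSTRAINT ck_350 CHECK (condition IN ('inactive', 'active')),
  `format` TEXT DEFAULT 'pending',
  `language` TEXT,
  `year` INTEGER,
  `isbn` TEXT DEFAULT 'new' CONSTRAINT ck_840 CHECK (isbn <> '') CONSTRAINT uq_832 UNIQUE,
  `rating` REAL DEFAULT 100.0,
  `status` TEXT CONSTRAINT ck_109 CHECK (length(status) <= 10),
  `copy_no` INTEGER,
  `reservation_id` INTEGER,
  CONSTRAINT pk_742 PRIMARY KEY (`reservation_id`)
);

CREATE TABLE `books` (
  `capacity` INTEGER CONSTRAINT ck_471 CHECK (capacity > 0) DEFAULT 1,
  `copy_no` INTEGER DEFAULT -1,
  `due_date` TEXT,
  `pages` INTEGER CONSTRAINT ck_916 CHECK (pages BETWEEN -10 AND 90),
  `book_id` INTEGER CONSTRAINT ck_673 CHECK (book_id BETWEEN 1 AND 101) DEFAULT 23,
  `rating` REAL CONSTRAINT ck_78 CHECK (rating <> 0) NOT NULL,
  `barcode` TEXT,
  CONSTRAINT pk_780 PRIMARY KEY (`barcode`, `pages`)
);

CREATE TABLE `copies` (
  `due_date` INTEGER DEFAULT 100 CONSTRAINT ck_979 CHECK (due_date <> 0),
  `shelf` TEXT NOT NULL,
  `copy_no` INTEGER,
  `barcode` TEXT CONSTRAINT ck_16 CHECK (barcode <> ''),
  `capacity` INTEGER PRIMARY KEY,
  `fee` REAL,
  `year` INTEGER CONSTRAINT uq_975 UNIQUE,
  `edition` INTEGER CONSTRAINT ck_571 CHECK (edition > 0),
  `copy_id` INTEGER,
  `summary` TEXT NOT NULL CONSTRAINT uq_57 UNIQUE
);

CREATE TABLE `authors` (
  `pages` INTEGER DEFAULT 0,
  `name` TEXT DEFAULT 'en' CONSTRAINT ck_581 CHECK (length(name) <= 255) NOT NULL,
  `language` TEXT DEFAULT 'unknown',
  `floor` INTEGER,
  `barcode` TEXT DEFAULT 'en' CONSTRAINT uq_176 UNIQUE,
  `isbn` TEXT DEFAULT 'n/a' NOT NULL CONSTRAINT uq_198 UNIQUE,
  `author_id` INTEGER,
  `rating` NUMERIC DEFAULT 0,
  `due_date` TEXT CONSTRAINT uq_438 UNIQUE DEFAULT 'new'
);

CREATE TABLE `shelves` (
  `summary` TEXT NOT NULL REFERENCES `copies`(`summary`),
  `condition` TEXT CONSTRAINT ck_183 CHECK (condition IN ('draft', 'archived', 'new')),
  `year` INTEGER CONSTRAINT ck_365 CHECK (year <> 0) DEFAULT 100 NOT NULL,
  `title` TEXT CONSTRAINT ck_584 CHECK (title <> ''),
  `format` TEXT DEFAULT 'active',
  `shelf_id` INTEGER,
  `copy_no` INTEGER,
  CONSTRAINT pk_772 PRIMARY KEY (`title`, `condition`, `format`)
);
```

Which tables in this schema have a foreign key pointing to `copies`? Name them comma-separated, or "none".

- shelves.summary references copies(summary).

shelves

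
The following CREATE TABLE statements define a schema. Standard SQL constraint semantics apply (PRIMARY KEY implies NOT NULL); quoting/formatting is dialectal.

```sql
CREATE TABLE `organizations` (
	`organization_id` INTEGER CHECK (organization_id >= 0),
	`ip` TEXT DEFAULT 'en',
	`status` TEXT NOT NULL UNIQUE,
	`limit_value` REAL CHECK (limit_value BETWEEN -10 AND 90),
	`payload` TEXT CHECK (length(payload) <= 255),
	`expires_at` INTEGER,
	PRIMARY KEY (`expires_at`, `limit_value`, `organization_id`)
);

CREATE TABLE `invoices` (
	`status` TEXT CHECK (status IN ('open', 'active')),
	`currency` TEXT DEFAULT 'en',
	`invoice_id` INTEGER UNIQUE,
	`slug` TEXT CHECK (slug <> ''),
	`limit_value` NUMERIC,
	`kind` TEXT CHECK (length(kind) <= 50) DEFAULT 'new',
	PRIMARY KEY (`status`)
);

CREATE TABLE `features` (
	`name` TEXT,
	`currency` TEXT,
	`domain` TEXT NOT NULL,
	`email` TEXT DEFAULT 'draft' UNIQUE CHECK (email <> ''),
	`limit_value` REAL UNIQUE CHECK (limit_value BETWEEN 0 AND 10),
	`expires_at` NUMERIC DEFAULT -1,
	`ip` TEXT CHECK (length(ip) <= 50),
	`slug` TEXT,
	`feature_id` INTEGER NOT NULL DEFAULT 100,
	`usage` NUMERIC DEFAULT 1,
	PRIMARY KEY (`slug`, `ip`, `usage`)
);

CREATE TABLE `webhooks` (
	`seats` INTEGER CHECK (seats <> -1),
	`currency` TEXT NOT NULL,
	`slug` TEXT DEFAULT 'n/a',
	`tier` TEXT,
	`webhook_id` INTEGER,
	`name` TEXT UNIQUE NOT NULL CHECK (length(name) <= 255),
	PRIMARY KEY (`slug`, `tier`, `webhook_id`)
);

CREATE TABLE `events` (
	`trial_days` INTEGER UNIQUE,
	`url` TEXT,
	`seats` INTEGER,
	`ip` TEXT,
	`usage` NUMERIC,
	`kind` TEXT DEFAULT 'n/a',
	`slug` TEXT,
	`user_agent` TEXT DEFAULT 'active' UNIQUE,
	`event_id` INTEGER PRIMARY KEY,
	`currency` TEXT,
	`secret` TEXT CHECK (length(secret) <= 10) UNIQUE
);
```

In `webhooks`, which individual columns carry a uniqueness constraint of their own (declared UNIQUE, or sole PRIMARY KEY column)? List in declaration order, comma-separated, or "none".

name

- seats: no UNIQUE or single-column PK constraint.
- currency: no UNIQUE or single-column PK constraint.
- slug: part of a composite PRIMARY KEY — only the tuple is unique, not this column on its own.
- tier: part of a composite PRIMARY KEY — only the tuple is unique, not this column on its own.
- webhook_id: part of a composite PRIMARY KEY — only the tuple is unique, not this column on its own.
- name: declared UNIQUE → unique.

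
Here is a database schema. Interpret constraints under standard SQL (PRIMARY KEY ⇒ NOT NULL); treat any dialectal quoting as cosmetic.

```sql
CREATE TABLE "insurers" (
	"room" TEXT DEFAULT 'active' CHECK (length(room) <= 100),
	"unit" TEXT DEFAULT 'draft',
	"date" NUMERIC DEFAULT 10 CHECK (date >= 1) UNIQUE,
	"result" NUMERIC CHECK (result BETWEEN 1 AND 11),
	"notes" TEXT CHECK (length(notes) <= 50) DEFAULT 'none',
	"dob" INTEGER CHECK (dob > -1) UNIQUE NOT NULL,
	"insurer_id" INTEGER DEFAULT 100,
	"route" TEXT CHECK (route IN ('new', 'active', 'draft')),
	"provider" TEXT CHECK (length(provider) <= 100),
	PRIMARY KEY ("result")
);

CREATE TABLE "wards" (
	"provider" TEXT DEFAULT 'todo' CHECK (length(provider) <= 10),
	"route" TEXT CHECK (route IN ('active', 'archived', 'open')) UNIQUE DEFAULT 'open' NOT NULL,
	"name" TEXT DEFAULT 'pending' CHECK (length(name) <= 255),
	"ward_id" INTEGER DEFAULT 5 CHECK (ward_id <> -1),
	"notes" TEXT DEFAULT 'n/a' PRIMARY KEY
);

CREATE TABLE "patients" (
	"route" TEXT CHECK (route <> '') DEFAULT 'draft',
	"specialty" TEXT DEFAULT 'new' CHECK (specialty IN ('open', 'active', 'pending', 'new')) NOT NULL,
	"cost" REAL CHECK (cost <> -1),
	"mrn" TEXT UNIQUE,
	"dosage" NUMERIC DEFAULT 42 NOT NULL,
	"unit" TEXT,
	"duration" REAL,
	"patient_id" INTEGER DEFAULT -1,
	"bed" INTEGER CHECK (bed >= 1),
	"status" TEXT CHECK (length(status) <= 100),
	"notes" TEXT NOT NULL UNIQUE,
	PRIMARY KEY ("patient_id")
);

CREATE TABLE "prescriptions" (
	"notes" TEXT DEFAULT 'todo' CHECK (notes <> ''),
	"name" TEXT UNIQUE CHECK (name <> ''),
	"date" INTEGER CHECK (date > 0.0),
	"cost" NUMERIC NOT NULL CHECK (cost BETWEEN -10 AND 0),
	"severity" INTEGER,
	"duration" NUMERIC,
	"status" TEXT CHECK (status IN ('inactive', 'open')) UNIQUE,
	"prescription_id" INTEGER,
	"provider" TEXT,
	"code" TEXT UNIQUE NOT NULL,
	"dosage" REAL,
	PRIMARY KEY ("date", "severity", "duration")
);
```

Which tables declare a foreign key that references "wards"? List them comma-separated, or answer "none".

none

No REFERENCES clause anywhere in the schema names wards.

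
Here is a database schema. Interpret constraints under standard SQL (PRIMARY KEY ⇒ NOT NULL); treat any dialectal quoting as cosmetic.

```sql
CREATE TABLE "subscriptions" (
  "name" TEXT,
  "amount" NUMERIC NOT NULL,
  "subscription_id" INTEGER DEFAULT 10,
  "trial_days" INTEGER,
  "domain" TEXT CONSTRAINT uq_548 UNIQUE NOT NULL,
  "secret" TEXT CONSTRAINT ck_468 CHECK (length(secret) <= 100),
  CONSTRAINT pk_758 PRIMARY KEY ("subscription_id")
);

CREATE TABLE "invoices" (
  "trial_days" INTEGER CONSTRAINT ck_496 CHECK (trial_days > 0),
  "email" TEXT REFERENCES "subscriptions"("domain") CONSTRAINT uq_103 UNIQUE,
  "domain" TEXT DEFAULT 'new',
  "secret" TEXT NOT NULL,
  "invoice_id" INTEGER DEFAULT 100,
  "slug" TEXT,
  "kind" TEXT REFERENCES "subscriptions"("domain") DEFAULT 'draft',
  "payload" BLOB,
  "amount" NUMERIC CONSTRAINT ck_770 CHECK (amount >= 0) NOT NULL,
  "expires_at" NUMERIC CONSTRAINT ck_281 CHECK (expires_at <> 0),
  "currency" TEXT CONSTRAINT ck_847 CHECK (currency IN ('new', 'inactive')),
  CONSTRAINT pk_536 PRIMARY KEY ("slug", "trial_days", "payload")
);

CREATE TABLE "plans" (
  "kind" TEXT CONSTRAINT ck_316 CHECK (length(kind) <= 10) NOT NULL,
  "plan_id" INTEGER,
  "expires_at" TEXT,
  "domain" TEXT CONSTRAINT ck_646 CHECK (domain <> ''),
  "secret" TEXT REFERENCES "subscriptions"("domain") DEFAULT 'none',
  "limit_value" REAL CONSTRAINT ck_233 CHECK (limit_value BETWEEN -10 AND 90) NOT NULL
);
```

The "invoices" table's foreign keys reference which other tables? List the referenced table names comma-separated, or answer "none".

- email REFERENCES subscriptions(domain).
- kind REFERENCES subscriptions(domain).

subscriptions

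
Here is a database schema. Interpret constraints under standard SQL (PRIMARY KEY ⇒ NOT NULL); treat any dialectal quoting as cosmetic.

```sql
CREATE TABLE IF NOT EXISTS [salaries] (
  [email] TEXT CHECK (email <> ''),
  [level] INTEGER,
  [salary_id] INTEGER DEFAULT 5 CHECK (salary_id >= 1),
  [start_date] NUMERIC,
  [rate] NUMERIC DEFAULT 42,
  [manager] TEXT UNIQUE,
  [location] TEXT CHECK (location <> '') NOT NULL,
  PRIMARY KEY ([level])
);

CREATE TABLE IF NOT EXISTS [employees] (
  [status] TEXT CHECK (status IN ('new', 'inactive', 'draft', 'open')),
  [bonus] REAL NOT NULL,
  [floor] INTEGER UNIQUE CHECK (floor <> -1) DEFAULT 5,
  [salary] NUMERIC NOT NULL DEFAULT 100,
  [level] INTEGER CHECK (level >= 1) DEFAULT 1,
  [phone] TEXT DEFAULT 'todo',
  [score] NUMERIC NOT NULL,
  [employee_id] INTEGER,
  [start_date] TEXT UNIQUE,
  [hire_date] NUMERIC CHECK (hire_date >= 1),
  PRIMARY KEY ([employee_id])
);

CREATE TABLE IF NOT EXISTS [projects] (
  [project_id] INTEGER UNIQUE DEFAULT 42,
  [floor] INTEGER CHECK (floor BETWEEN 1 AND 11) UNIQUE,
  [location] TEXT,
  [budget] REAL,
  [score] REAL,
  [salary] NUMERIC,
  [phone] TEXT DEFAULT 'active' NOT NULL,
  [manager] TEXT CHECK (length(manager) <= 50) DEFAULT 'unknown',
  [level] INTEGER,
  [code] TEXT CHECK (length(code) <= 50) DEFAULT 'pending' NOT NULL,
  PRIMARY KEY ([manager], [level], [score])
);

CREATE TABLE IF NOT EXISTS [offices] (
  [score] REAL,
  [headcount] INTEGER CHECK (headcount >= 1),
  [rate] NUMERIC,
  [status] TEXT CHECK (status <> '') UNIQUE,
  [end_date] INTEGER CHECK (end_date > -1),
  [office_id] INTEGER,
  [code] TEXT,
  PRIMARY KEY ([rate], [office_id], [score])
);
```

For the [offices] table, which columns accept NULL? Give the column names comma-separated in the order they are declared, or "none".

- score: part of the PRIMARY KEY, which implies NOT NULL → not nullable.
- headcount: CHECK does not forbid NULL (a CHECK constraint passes when its expression is NULL) → nullable.
- rate: part of the PRIMARY KEY, which implies NOT NULL → not nullable.
- status: CHECK does not forbid NULL (a CHECK constraint passes when its expression is NULL) → nullable.
- end_date: CHECK does not forbid NULL (a CHECK constraint passes when its expression is NULL) → nullable.
- office_id: part of the PRIMARY KEY, which implies NOT NULL → not nullable.
- code: no NOT NULL constraint applies → nullable.

headcount, status, end_date, code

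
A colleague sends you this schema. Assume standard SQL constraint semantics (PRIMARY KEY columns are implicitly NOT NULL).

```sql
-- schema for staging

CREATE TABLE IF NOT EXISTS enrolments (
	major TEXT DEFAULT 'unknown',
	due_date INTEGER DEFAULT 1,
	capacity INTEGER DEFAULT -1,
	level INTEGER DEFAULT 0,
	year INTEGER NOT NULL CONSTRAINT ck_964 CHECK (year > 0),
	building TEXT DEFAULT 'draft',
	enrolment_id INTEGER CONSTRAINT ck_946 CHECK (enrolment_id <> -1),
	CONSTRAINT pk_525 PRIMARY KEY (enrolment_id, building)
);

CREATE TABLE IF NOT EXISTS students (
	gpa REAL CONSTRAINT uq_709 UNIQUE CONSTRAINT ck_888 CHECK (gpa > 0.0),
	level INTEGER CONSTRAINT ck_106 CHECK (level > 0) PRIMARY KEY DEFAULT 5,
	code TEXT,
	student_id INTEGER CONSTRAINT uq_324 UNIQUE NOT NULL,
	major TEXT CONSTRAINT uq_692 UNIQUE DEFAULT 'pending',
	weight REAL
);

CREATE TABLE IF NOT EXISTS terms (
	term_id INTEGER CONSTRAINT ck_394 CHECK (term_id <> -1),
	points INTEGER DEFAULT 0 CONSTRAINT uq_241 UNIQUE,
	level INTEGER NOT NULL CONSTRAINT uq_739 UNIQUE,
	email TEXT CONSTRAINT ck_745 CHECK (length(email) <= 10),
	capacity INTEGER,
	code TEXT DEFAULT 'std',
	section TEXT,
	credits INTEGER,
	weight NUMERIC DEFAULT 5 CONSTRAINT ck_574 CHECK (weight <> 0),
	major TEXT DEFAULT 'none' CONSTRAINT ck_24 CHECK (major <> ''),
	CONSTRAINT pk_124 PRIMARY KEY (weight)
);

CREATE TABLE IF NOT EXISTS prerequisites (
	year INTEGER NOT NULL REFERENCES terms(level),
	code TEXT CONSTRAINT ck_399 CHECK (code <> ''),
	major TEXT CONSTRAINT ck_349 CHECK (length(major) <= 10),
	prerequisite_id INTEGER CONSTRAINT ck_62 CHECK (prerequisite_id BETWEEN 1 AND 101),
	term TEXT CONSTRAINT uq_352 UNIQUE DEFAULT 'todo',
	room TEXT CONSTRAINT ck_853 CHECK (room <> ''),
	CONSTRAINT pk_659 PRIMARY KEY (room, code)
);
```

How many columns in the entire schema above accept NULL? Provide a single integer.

19

enrolments: 4 nullable (major, due_date, capacity, level — PK (enrolment_id, building) and explicit NOT NULL columns excluded).
students: 4 nullable (gpa, code, major, weight — PK (level) and explicit NOT NULL columns excluded).
terms: 8 nullable (term_id, points, email, capacity, code, section, credits, major — PK (weight) and explicit NOT NULL columns excluded).
prerequisites: 3 nullable (major, prerequisite_id, term — PK (room, code) and explicit NOT NULL columns excluded).
Total: 4 + 4 + 8 + 3 = 19.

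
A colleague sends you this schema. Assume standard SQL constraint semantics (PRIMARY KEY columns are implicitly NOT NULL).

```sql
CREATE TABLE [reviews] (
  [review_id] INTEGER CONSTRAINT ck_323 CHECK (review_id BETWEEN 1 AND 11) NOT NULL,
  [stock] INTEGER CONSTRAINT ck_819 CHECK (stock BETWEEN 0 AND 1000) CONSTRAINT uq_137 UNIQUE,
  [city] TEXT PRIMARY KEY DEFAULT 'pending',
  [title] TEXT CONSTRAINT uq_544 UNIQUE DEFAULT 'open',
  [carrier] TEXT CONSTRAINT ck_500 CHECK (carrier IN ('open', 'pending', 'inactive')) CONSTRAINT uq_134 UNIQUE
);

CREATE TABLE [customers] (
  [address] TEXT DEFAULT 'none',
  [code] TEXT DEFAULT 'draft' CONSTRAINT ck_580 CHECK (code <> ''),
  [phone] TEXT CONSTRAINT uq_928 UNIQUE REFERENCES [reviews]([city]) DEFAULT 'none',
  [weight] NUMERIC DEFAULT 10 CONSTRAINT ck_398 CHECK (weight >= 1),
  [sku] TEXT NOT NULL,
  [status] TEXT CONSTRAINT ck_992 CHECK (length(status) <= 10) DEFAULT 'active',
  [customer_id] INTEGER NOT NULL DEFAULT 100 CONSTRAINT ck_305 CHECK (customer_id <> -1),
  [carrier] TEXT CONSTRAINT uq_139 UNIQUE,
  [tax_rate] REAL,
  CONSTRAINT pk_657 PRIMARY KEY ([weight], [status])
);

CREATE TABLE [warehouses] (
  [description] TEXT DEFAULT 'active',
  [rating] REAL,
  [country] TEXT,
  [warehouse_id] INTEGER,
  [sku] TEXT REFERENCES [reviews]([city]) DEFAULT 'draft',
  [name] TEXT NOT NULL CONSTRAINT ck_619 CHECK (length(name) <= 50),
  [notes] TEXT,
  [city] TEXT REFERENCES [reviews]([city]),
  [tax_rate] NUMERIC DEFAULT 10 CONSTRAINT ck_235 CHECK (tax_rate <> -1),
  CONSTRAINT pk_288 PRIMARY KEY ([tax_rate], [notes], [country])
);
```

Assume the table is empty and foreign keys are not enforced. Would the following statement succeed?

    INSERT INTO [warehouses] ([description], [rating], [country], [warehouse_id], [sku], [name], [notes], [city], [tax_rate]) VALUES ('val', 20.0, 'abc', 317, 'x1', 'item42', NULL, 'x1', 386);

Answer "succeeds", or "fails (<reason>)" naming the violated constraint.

notes is explicitly set to NULL, but notes is part of the PRIMARY KEY (implied NOT NULL).

fails (NOT NULL on notes)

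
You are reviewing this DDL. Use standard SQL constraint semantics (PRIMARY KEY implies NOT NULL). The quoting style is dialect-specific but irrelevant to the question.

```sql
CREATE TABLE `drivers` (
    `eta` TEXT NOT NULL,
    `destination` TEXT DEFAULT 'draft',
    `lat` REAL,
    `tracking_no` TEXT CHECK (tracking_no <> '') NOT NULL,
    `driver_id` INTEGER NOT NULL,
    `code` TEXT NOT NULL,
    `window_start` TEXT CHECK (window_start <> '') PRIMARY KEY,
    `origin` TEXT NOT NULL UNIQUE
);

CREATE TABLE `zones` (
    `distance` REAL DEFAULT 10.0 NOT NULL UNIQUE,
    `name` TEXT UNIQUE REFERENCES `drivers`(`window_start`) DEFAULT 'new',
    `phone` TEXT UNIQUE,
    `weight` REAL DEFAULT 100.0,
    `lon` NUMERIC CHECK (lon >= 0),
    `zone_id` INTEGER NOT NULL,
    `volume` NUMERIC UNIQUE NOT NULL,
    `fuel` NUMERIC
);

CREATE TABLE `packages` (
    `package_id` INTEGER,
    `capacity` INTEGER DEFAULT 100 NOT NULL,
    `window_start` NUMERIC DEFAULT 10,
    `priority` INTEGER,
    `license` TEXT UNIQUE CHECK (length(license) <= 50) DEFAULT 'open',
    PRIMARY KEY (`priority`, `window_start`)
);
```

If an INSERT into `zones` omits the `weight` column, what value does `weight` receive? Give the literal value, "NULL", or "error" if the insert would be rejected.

weight has an explicit DEFAULT 100.0.
When the column is omitted from an INSERT, that default is used.

100.0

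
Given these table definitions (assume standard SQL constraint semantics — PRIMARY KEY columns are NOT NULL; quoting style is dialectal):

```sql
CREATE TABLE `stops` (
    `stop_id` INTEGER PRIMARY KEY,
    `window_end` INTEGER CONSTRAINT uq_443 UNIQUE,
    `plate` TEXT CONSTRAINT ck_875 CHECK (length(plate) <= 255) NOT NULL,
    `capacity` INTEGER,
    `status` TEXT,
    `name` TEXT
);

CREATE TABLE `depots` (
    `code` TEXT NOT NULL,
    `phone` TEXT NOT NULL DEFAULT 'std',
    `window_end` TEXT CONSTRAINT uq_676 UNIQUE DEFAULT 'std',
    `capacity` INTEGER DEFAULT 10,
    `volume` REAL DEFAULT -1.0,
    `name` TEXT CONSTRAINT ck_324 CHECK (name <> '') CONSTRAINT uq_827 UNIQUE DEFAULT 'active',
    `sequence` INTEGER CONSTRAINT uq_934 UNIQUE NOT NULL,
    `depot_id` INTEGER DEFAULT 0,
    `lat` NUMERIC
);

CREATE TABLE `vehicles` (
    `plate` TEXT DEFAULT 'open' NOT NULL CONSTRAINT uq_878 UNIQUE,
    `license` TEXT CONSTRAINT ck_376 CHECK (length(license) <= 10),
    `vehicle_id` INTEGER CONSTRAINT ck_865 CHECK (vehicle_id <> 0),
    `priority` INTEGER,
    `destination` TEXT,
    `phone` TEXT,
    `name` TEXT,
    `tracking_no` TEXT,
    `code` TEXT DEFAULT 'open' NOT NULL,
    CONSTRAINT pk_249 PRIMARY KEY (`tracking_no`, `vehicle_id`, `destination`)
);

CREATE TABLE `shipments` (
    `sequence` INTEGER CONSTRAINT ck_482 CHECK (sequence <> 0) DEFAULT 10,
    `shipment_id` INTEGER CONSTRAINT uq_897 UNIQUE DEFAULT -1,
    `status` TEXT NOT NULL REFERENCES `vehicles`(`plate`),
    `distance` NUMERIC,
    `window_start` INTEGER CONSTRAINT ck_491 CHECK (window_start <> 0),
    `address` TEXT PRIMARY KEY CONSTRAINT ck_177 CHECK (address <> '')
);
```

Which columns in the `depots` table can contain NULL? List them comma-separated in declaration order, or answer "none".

- code: declared NOT NULL → not nullable.
- phone: declared NOT NULL → not nullable.
- window_end: UNIQUE does not imply NOT NULL → nullable.
- capacity: DEFAULT only fills an omitted column; an explicit NULL is still allowed → nullable.
- volume: DEFAULT only fills an omitted column; an explicit NULL is still allowed → nullable.
- name: CHECK does not forbid NULL (a CHECK constraint passes when its expression is NULL) → nullable.
- sequence: declared NOT NULL → not nullable.
- depot_id: DEFAULT only fills an omitted column; an explicit NULL is still allowed → nullable.
- lat: no NOT NULL constraint applies → nullable.

window_end, capacity, volume, name, depot_id, lat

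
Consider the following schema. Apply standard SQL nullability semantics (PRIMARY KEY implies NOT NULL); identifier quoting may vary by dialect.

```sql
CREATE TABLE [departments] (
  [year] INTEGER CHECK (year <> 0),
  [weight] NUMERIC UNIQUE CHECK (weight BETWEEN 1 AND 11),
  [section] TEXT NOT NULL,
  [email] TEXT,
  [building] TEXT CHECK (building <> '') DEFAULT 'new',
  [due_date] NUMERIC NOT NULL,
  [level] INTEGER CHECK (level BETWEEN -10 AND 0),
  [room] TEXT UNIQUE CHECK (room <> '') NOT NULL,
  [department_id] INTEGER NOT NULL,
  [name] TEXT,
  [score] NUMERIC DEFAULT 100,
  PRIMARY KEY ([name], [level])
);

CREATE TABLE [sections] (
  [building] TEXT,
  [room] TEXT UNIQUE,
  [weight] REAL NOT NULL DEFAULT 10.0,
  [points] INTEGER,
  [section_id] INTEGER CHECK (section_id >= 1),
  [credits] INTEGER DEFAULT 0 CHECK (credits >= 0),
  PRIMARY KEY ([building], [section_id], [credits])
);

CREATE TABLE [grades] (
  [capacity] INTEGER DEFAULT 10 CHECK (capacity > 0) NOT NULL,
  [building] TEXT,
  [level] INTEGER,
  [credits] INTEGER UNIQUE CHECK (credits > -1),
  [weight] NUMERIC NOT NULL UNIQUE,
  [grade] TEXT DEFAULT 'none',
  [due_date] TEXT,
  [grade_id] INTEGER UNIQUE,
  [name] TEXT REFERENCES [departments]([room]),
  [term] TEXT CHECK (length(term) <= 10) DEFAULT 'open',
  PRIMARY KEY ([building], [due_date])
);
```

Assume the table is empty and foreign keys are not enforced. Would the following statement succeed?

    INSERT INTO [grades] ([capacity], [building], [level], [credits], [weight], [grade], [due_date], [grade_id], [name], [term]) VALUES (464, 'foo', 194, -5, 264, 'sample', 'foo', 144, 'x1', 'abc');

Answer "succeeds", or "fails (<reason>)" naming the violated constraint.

The value -5 for credits violates CHECK (credits > -1).

fails (CHECK on credits)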